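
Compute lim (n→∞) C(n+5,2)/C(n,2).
1

Working:
Both numerator and denominator grow as n^2/2! for large n, so the ratio → 1.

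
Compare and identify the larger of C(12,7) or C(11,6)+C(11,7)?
Equal
By Pascal's identity: C(12,7) = C(11,6)+C(11,7) = 792. Equal.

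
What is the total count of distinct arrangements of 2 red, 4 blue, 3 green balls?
1,260

Reasoning: Multinomial: 9!/(2! × 4! × 3!) = 1,260.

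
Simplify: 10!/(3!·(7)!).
120
This is C(10,3) = 120.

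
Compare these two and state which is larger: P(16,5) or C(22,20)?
P(16,5)

Solution: P(16,5)=524,160, C(22,20)=231.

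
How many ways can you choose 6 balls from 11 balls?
462

Solution: C(11,6) = 11! / (6! × (11-6)!)
         = 11! / (6! × 5!)
         = 462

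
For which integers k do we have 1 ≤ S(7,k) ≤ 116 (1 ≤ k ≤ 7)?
1, 2, 6, 7

Solution: S(7,1)=1; S(7,2)=63; S(7,3)=301; S(7,4)=350; S(7,5)=140; S(7,6)=21; S(7,7)=1. So valid k = 1, 2, 6, 7.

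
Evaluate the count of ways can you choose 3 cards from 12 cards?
C(12,3) = 12! / (3! × (12-3)!)
         = 12! / (3! × 9!)
         = 220
Final answer: 220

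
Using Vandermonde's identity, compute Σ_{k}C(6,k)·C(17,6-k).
100,947
= C(6+17,6) = C(23,6) = 100,947.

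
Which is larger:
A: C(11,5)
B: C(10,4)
A

Explanation: A=C(11,5)=462, B=C(10,4)=210.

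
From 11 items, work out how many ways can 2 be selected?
55
C(11,2) = 11! / (2! × (11-2)!)
         = 11! / (2! × 9!)
         = 55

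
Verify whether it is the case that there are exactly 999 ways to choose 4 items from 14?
C(14,4) = 1,001 ≠ 999.

Answer: False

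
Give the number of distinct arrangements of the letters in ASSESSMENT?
Word has 10 letters (A=1, S=4, E=2, M=1, N=1, T=1). Arrangements: 10!/Π(k!) = 75,600.

Answer: 75,600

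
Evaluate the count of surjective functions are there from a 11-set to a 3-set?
171,006

Solution: Onto functions = 3! × S(11,3)
First compute S(11,3) via recurrence:
Using the Stirling recurrence: S(n,k) = k·S(n-1,k) + S(n-1,k-1)
S(11,3) = 3·S(10,3) + S(10,2)
         = 3·9330 + 511
         = 27990 + 511
         = 28,501
Then: 6 × 28501 = 171,006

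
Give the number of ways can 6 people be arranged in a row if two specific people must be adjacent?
Treat pair as unit: (6-1)! arrangements × 2 internal orders = 240.

Answer: 240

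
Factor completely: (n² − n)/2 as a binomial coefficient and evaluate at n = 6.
C(n,2); C(6,2) = 15

(n² − n)/2 = n(n−1)/2 = C(n,2). At n = 6: C(6,2) = 15.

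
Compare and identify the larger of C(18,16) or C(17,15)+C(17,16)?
Equal

Reasoning: By Pascal's identity: C(18,16) = C(17,15)+C(17,16) = 153. Equal.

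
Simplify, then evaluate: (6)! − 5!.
600

Working:
(6)! − 5! = (6)·5! − 5! = (6−1)·5! = 5·5! = 600.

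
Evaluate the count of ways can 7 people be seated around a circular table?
720
Circular arrangements: (7-1)! = 720.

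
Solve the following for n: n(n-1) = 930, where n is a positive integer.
31

Reasoning: n² − n − 930 = 0, so n = (1 ± √(1 + 4·930))/2 = (1 ± √3,721)/2 = (1 ± 61)/2, i.e. n = 31 or n = -30. Taking the positive root, n = 31 (check: 31×30 = 930).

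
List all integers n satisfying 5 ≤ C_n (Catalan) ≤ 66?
3, 4, 5

Solution: C_2=2; C_3=5; C_4=14; C_5=42; C_6=132. So valid n = 3, 4, 5.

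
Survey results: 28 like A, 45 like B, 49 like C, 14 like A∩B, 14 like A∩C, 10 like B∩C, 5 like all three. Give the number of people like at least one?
89

Solution: |A∪B∪C| = 28+45+49-14-14-10+5 = 89.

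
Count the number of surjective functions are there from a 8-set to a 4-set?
40,824

Solution: Onto functions = 4! × S(8,4)
First compute S(8,4) via recurrence:
Using the Stirling recurrence: S(n,k) = k·S(n-1,k) + S(n-1,k-1)
S(8,4) = 4·S(7,4) + S(7,3)
         = 4·350 + 301
         = 1400 + 301
         = 1,701
Then: 24 × 1701 = 40,824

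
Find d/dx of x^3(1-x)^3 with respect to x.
Product rule: 3x^{2}(1-x)^{3} + x^3·(-3)(1-x)^{2}.

Answer: 3x^2(1-x)^3 - 3x^3(1-x)^2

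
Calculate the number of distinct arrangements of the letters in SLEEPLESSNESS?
1,081,080

Reasoning: Word has 13 letters (S=5, L=2, E=4, P=1, N=1). Arrangements: 13!/Π(k!) = 1,081,080.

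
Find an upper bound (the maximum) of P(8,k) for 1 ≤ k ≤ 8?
P(8,k) increases in k, so maximum at k = 8: 8! = 40,320.
Final answer: 40,320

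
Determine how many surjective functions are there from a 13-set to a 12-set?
37,362,124,800

Solution: Onto functions = 12! × S(13,12)
First compute S(13,12) via recurrence:
Using the Stirling recurrence: S(n,k) = k·S(n-1,k) + S(n-1,k-1)
S(13,12) = 12·S(12,12) + S(12,11)
         = 12·1 + 66
         = 12 + 66
         = 78
Then: 479001600 × 78 = 37,362,124,800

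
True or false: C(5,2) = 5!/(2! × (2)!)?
False

Working:
The correct denominator is 2!×3!, giving C(5,2) = 10; the stated RHS is 5!/(2!×2!) = 30 ≠ 10, so the statement does not hold.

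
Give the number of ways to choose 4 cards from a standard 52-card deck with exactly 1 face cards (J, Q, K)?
12 face cards and 40 non-face cards: C(12,1) × C(40,3) = 12 × 9,880 = 118,560.
Final answer: 118,560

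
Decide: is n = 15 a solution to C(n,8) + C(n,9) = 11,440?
Yes

Solution: C(15,8) + C(15,9) = 6,435 + 5,005 = 11,440, which equals 11,440.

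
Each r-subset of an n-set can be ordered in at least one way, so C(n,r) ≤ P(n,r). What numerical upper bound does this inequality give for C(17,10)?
70,572,902,400

P(17,10) = 17·16·15·14·13·12·11·10·9·8 = 70,572,902,400, so C(17,10) ≤ 70,572,902,400. (The bound is loose by a factor of 10! = 3,628,800: C(17,10) = 70,572,902,400/3,628,800 = 19,448.)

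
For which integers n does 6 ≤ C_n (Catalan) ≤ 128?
4, 5

Reasoning: C_3=5; C_4=14; C_5=42; C_6=132. So valid n = 4, 5.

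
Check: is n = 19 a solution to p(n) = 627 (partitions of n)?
No

Explanation: Pentagonal recurrence p(n) = p(n−1) + p(n−2) − p(n−5) − p(n−7) + …: p(19) = p(18) + p(17) − p(14) − p(12) + p(7) + p(4) = 385 + 297 − 135 − 77 + 15 + 5 = 490, which does not equal 627.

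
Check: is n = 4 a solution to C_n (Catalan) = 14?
Yes

Solution: C_4 = C(8,4)/(4+1) = 70/5 = 14, which equals 14.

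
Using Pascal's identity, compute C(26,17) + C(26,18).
4,686,825
C(26,17) + C(26,18) = C(27,18) = 4,686,825.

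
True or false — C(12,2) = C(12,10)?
True

Solution: Symmetry C(n,k) = C(n,n-k): C(12,2) = 66 and C(12,10) = 66. Both sides agree, so the statement holds.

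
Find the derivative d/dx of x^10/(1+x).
(10x^9(1+x) - x^10)/(1+x)²

Reasoning: Quotient rule: [10x^{9}(1+x) - x^10]/(1+x)².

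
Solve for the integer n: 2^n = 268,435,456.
28

268,435,456 = 1,024 × 1,024 × 256 = 2^10 × 2^10 × 2^8 = 2^28, so n = 28.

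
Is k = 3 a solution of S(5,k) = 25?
Yes

Solution: S(5,3) = 3·S(4,3) + S(4,2) = 3·6 + 7 = 25, which equals 25.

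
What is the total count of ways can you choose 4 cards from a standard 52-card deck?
C(52,4) = 270,725.
Final answer: 270,725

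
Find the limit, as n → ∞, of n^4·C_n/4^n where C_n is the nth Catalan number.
C_n ~ 4^n/(n^(3/2)√π), so n^4·C_n/4^n ~ n^(4 − 3/2)/√π → ∞.

Answer: ∞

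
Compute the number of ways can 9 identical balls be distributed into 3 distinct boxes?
55

Explanation: C(9+3-1, 3-1) = C(11, 2) = 55.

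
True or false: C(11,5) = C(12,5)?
False

Solution: LHS = C(11,5) = 462; RHS = C(12,5) = 792. 462 ≠ 792, so the statement does not hold.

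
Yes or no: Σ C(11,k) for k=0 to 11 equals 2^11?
Yes

Working:
Binomial theorem: Σ C(11,k) = (1+1)^11 = 2^11 = 2,048; RHS 2^11 = 2,048.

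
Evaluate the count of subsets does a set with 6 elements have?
64
Each element can be included or excluded: 2^6 = 64.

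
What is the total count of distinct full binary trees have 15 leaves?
2,674,440

Explanation: Using the Catalan number formula: C_n = C(2n, n) / (n+1)
C_14 = C(28, 14) / (14+1)
     = 40116600 / 15
     = 2,674,440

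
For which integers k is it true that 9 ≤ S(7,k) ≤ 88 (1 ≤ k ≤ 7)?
2, 6
S(7,1)=1; S(7,2)=63; S(7,3)=301; S(7,4)=350; S(7,5)=140; S(7,6)=21; S(7,7)=1. So valid k = 2, 6.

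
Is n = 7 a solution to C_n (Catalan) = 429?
C_7 = C(14,7)/(7+1) = 3,432/8 = 429, which equals 429.
Final answer: Yes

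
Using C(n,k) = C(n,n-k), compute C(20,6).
38,760
C(20,6) = C(20,14) = 38,760.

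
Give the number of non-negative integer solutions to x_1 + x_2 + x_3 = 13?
105

Solution: C(13+3-1, 3-1) = 105.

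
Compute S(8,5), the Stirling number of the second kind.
1,050

Solution: Using the Stirling recurrence: S(n,k) = k·S(n-1,k) + S(n-1,k-1)
S(8,5) = 5·S(7,5) + S(7,4)
         = 5·140 + 350
         = 700 + 350
         = 1,050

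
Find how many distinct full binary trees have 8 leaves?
429

Working:
Using the Catalan number formula: C_n = C(2n, n) / (n+1)
C_7 = C(14, 7) / (7+1)
     = 3432 / 8
     = 429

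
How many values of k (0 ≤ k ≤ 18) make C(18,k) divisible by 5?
3

Working:
Checking C(18,k) mod 5 for k = 0..18: divisible at k = 4, 9, 14. That's 3 values.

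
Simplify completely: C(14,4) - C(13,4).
286

Solution: C(14,4) - C(13,4) = C(13,3) = 286.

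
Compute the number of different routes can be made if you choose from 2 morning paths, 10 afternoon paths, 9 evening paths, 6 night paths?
1,080

Explanation: By the multiplication principle: 2 × 10 × 9 × 6 = 1,080.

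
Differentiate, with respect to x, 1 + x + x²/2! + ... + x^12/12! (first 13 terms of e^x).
1 + x + x²/2! + ... + x^11/11!

Working:
Differentiating term by term gives the first 12 terms of e^x.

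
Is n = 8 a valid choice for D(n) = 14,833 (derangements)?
D(8) = (8-1)·[D(7) + D(6)] = 7·[1,854 + 265] = 14,833, which equals 14,833.
Final answer: Yes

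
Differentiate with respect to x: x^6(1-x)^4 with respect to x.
6x^5(1-x)^4 - 4x^6(1-x)^3

Solution: Product rule: 6x^{5}(1-x)^{4} + x^6·(-4)(1-x)^{3}.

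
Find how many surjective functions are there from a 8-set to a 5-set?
126,000

Solution: Onto functions = 5! × S(8,5)
First compute S(8,5) via recurrence:
Using the Stirling recurrence: S(n,k) = k·S(n-1,k) + S(n-1,k-1)
S(8,5) = 5·S(7,5) + S(7,4)
         = 5·140 + 350
         = 700 + 350
         = 1,050
Then: 120 × 1050 = 126,000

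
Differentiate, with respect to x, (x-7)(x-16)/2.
(2x - 23)/2

Solution: d/dx[(x-7)(x-16)] = (x-16) + (x-7) = 2x - 23. Dividing by 2 gives (2x - 23)/2.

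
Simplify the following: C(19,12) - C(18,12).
31,824

Explanation: C(19,12) - C(18,12) = C(18,11) = 31,824.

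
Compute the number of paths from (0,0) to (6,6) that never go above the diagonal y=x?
132

Counted by the Catalan number C_6: C_6 = C(12,6)/(6+1) = 924/7 = 132.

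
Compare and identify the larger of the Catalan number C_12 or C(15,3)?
C_12 = C(24,12)/(12+1) = 2,704,156/13 = 208,012; C(15,3) = 455.

Answer: C_12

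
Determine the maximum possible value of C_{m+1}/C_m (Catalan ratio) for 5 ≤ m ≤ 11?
46/13

Reasoning: C_{m+1}/C_m = 2(2m+1)/(m+2), which increases with m. Maximum at m = 11: 2·23/13 = 46/13.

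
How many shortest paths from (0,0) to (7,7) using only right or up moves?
3,432

Working:
Choose 7 rights from 14 moves: C(14,7) = 3,432.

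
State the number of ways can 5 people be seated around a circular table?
24

Solution: Circular arrangements: (5-1)! = 24.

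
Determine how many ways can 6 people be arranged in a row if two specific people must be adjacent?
240

Solution: Treat pair as unit: (6-1)! arrangements × 2 internal orders = 240.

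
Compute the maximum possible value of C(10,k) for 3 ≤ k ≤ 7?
252

Working:
C(10,k) is maximised at the centre of the row: C(10,5) = 252.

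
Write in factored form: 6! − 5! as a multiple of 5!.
5 × 5! = 600

Reasoning: 6! − 5! = 6·5! − 5! = (6 − 1)·5! = 5 × 5! = 600.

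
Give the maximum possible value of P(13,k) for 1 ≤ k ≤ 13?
P(13,k) increases in k, so maximum at k = 13: 13! = 6,227,020,800.
Final answer: 6,227,020,800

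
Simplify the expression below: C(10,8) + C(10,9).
By Pascal's identity: C(11,9) = 55.

Answer: 55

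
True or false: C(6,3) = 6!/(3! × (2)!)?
False

Solution: The correct denominator is 3!×3!, giving C(6,3) = 20; the stated RHS is 6!/(3!×2!) = 60 ≠ 20, so the statement does not hold.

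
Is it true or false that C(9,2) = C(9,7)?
Symmetry C(n,k) = C(n,n-k): C(9,2) = 36 and C(9,7) = 36. Both sides agree, so the statement holds.
Final answer: True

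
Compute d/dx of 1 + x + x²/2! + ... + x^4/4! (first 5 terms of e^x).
1 + x + x²/2! + ... + x^3/3!

Working:
Differentiating term by term gives the first 4 terms of e^x.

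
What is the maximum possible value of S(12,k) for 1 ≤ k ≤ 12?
1,379,400

Reasoning: Row S(12,k) for k = 1..12 (via S(n,k) = k·S(n−1,k) + S(n−1,k−1)): 1, 2,047, 86,526, 611,501, 1,379,400, 1,323,652, 627,396, 159,027, 22,275, 1,705, 66, 1. The row is unimodal; maximum at k = 5: 1,379,400.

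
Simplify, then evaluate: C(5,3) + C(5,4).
15

Working:
By Pascal's identity: C(6,4) = 15.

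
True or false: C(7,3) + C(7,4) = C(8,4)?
True

Reasoning: Pascal's identity C(n,k) + C(n,k+1) = C(n+1,k+1): 35 + 35 = 70 = C(8,4).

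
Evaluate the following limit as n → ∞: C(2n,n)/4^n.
0
C(2n,n) ~ 4^n/√(πn), so C(2n,n)/4^n ~ 1/√(πn) → 0.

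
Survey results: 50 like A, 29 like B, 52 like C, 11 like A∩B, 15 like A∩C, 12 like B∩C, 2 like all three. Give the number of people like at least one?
95
|A∪B∪C| = 50+29+52-11-15-12+2 = 95.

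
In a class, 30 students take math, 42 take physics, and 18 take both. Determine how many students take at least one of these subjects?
54

Solution: |A∪B| = |A|+|B|-|A∩B| = 30+42-18 = 54.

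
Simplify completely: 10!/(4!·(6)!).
210
This is C(10,4) = 210.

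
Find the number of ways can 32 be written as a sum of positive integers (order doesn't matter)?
8,349

Working:
Pentagonal recurrence p(n) = p(n−1) + p(n−2) − p(n−5) − p(n−7) + …: p(32) = p(31) + p(30) − p(27) − p(25) + p(20) + p(17) − p(10) − p(6) = 6,842 + 5,604 − 3,010 − 1,958 + 627 + 297 − 42 − 11 = 8,349.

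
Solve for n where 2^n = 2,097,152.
21

Explanation: 2,097,152 = 1,024 × 1,024 × 2 = 2^10 × 2^10 × 2^1 = 2^21, so n = 21.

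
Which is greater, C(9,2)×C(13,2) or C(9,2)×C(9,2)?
C(9,2)×C(13,2)=2,808, C(9,2)×C(9,2)=1,296.

Answer: C(9,2)×C(13,2)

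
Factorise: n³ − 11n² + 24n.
n(n − 3)(n − 8)

Solution: n³ − 11n² + 24n = n(n² − 11n + 24) = n(n − 3)(n − 8).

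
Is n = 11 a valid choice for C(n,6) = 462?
Yes
C(11,6) = 11·10·9·8·7·6/6! = 332,640/720 = 462, which equals 462.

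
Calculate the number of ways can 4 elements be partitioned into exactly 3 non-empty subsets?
6
This equals S(4,3), the Stirling number of the 2nd kind.
Using the Stirling recurrence: S(n,k) = k·S(n-1,k) + S(n-1,k-1)
S(4,3) = 3·S(3,3) + S(3,2)
         = 3·1 + 3
         = 3 + 3
         = 6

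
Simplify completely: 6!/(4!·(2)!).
15

Working:
This is C(6,4) = 15.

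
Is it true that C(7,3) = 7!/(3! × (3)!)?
False

The correct denominator is 3!×4!, giving C(7,3) = 35; the stated RHS is 7!/(3!×3!) = 140 ≠ 35, so the statement does not hold.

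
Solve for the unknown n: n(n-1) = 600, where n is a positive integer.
n² − n − 600 = 0, so n = (1 ± √(1 + 4·600))/2 = (1 ± √2,401)/2 = (1 ± 49)/2, i.e. n = 25 or n = -24. Taking the positive root, n = 25 (check: 25×24 = 600).

Answer: 25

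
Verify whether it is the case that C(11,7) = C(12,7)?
False

Explanation: LHS = C(11,7) = 330; RHS = C(12,7) = 792. 330 ≠ 792, so the statement does not hold.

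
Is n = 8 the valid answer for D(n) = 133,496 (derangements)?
No
D(8) = (8-1)·[D(7) + D(6)] = 7·[1,854 + 265] = 14,833, which does not equal 133,496.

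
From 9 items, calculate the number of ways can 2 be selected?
36

C(9,2) = 9! / (2! × (9-2)!)
         = 9! / (2! × 7!)
         = 36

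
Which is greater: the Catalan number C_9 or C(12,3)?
C_9
C_9 = C(18,9)/(9+1) = 48,620/10 = 4,862; C(12,3) = 220.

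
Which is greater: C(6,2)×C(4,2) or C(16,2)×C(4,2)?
C(16,2)×C(4,2)

Explanation: C(6,2)×C(4,2)=90, C(16,2)×C(4,2)=720.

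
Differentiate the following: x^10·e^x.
(10x^9 + x^10)e^x

Working:
Product rule: d/dx[x^10]·e^x + x^10·d/dx[e^x] = 10x^{9}e^x + x^10e^x.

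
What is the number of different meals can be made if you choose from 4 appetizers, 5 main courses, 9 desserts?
180

Reasoning: By the multiplication principle: 4 × 5 × 9 = 180.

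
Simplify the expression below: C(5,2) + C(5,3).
20
By Pascal's identity: C(6,3) = 20.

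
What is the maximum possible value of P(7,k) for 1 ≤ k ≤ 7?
P(7,k) increases in k, so maximum at k = 7: 7! = 5,040.

Answer: 5,040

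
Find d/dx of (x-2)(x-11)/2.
(2x - 13)/2

Working:
d/dx[(x-2)(x-11)] = (x-11) + (x-2) = 2x - 13. Dividing by 2 gives (2x - 13)/2.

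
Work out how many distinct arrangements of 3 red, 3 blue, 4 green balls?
4,200

Reasoning: Multinomial: 10!/(3! × 3! × 4!) = 4,200.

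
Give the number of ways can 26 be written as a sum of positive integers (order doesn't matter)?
Pentagonal recurrence p(n) = p(n−1) + p(n−2) − p(n−5) − p(n−7) + …: p(26) = p(25) + p(24) − p(21) − p(19) + p(14) + p(11) − p(4) − p(0) = 1,958 + 1,575 − 792 − 490 + 135 + 56 − 5 − 1 = 2,436.
Final answer: 2,436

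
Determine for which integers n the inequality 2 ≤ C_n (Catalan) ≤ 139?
2, 3, 4, 5, 6

Reasoning: C_1=1; C_2=2; C_3=5; C_4=14; C_5=42; C_6=132; C_7=429. So valid n = 2, 3, 4, 5, 6.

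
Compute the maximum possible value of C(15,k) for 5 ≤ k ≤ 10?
C(15,k) is maximised at the centre of the row: C(15,7) = 6,435.
Final answer: 6,435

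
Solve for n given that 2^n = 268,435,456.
28

268,435,456 = 1,024 × 1,024 × 256 = 2^10 × 2^10 × 2^8 = 2^28, so n = 28.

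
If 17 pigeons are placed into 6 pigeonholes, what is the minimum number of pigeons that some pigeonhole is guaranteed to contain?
3

Pigeonhole: ⌈17/6⌉ = 3.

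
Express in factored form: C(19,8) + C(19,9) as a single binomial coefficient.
By Pascal's identity: C(19,8) + C(19,9) = C(20,9) = 167,960.
Final answer: C(20,9)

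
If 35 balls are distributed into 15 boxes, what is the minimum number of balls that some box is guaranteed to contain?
3

Pigeonhole: ⌈35/15⌉ = 3.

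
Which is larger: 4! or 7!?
7!

Solution: 4!=24, 7!=5,040. 7! > 4!.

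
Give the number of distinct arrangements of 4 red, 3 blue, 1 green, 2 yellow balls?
12,600

Solution: Multinomial: 10!/(4! × 3! × 1! × 2!) = 12,600.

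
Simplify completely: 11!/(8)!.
990

Reasoning: This equals 11×10×9 = 990.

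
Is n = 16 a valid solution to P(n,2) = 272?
No
P(16,2) = 16·15 = 240, which does not equal 272.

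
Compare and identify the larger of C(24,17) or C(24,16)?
C(24,16)

Explanation: C(24,17)=346,104, C(24,16)=735,471.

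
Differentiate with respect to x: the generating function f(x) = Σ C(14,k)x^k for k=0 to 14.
Σ k·C(14,k)x^(k-1) for k=1 to 14

Explanation: Term-by-term differentiation gives Σ k·C(14,k)x^{k-1} for k=1 to 14.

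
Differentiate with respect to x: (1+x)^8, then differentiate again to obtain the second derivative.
First derivative: 8(1+x)^{7}. Second derivative: 8·7·(1+x)^{6} = 56(1+x)^{6}.

Answer: 56(1+x)^6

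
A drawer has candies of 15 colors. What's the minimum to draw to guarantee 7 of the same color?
91

Working:
Worst case: 6 of each = 90. One more: 91.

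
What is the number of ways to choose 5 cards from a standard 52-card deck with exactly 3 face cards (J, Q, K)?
171,600

Solution: 12 face cards and 40 non-face cards: C(12,3) × C(40,2) = 220 × 780 = 171,600.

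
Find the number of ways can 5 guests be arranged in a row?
120

Working:
Arrangements of 5 distinct objects: 5! = 120.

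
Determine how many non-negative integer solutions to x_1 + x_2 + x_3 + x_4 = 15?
816

Working:
C(15+4-1, 4-1) = 816.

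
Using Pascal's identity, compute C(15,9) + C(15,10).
C(15,9) + C(15,10) = C(16,10) = 8,008.
Final answer: 8,008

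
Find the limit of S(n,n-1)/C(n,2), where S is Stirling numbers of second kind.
S(n,n-1) = C(n,2), so the limit is 1.

Answer: 1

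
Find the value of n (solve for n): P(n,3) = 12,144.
24
P(n,3) = n(n−1)(n−2) is increasing in n; n(n−1)(n−2) ≈ (n−1)^3 = 12,144 gives n ≈ 24.0. Check: P(22,3) = 9,240, P(23,3) = 10,626, P(24,3) = 12,144 ✓. So n = 24.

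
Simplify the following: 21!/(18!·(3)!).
1,330

This is C(21,18) = 1,330.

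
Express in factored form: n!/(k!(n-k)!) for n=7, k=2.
This is the binomial coefficient C(7,2) = 21.
Final answer: C(7,2) = 21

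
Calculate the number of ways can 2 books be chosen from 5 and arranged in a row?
20

P(5,2) = 5!/(5-2)! = 20.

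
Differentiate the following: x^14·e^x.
Product rule: d/dx[x^14]·e^x + x^14·d/dx[e^x] = 14x^{13}e^x + x^14e^x.

Answer: (14x^13 + x^14)e^x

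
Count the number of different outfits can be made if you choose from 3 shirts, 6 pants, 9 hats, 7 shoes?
1,134

Working:
By the multiplication principle: 3 × 6 × 9 × 7 = 1,134.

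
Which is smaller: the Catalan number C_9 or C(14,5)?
C_9 = C(18,9)/(9+1) = 48,620/10 = 4,862; C(14,5) = 2,002.
Final answer: C(14,5)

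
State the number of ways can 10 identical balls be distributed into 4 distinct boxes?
286

Working:
C(10+4-1, 4-1) = C(13, 3) = 286.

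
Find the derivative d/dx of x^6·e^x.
(6x^5 + x^6)e^x
Product rule: d/dx[x^6]·e^x + x^6·d/dx[e^x] = 6x^{5}e^x + x^6e^x.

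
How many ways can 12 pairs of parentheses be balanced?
Using the Catalan number formula: C_n = C(2n, n) / (n+1)
C_12 = C(24, 12) / (12+1)
     = 2704156 / 13
     = 208,012

Answer: 208,012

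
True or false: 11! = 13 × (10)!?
False

11! = 11 × 10! = 39,916,800, but 13 × 10! = 47,174,400.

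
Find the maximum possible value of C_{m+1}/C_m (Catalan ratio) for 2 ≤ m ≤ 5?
22/7

C_{m+1}/C_m = 2(2m+1)/(m+2), which increases with m. Maximum at m = 5: 2·11/7 = 22/7.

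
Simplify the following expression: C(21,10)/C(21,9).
6/5

Solution: C(n,k+1)/C(n,k) = (n−k)/(k+1). Here (21−9)/(9+1) = 12/10 = 6/5.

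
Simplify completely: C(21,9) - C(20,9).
C(21,9) - C(20,9) = C(20,8) = 125,970.

Answer: 125,970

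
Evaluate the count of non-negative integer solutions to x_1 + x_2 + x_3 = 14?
C(14+3-1, 3-1) = 120.
Final answer: 120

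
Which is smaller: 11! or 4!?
4!

Explanation: 11!=39,916,800, 4!=24. 11! > 4!.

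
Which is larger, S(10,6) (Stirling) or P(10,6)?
P(10,6)

Explanation: S(10,6) = 6·S(9,6) + S(9,5) = 6·2,646 + 6,951 = 22,827; P(10,6) = 151,200.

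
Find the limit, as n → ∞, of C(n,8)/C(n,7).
∞

C(n,8)/C(n,7) = (n-7)/8 → ∞ as n → ∞.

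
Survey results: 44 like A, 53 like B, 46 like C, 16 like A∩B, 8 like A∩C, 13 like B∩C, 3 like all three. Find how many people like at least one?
109

Reasoning: |A∪B∪C| = 44+53+46-16-8-13+3 = 109.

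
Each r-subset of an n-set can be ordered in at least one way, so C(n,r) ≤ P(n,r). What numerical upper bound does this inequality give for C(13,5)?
154,440

Solution: P(13,5) = 13·12·11·10·9 = 154,440, so C(13,5) ≤ 154,440. (The bound is loose by a factor of 5! = 120: C(13,5) = 154,440/120 = 1,287.)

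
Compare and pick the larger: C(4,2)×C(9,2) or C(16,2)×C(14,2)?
C(16,2)×C(14,2)

Reasoning: C(4,2)×C(9,2)=216, C(16,2)×C(14,2)=10,920.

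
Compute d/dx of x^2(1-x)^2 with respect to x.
2x^1(1-x)^2 - 2x^2(1-x)^1

Product rule: 2x^{1}(1-x)^{2} + x^2·(-2)(1-x)^{1}.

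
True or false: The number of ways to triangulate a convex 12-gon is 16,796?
True

Explanation: Triangulations of a convex 12-gon are counted by the Catalan number C_10: C_10 = C(20,10)/(10+1) = 184,756/11 = 16,796.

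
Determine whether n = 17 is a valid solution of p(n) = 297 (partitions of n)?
Yes

Pentagonal recurrence p(n) = p(n−1) + p(n−2) − p(n−5) − p(n−7) + …: p(17) = p(16) + p(15) − p(12) − p(10) + p(5) + p(2) = 231 + 176 − 77 − 42 + 7 + 2 = 297, which equals 297.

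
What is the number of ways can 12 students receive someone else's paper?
176,214,841
Using D(n) = (n-1)[D(n-1) + D(n-2)]:
D(12) = (12-1) × [D(11) + D(10)]
      = 11 × [14684570 + 1334961]
      = 11 × 16019531
      = 176,214,841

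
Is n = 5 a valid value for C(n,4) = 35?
No

Explanation: C(5,4) = 5·4·3·2/4! = 120/24 = 5, which does not equal 35.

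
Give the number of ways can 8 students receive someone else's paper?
Using D(n) = (n-1)[D(n-1) + D(n-2)]:
D(8) = (8-1) × [D(7) + D(6)]
      = 7 × [1854 + 265]
      = 7 × 2119
      = 14,833

Answer: 14,833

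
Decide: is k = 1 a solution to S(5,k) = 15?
No
S(5,1) = 1·S(4,1) + S(4,0) = 1·1 + 0 = 1, which does not equal 15.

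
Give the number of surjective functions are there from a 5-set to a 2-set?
Onto functions = 2! × S(5,2)
First compute S(5,2) via recurrence:
Using the Stirling recurrence: S(n,k) = k·S(n-1,k) + S(n-1,k-1)
S(5,2) = 2·S(4,2) + S(4,1)
         = 2·7 + 1
         = 14 + 1
         = 15
Then: 2 × 15 = 30

Answer: 30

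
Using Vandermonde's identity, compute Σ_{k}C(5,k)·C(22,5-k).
80,730

Explanation: = C(5+22,5) = C(27,5) = 80,730.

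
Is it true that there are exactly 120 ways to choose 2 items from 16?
C(16,2) = 120.

Answer: True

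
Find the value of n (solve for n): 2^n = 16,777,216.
24

16,777,216 = 1,024 × 1,024 × 16 = 2^10 × 2^10 × 2^4 = 2^24, so n = 24.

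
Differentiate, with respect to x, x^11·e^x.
Product rule: d/dx[x^11]·e^x + x^11·d/dx[e^x] = 11x^{10}e^x + x^11e^x.

Answer: (11x^10 + x^11)e^x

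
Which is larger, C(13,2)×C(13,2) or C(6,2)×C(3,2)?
C(13,2)×C(13,2)

Solution: C(13,2)×C(13,2)=6,084, C(6,2)×C(3,2)=45.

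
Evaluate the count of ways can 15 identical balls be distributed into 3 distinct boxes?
C(15+3-1, 3-1) = C(17, 2) = 136.

Answer: 136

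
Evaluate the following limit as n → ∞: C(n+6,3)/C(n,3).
1
Both numerator and denominator grow as n^3/3! for large n, so the ratio → 1.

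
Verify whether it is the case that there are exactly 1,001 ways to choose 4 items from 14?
True

Explanation: C(14,4) = 1,001.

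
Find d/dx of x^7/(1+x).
Quotient rule: [7x^{6}(1+x) - x^7]/(1+x)².
Final answer: (7x^6(1+x) - x^7)/(1+x)²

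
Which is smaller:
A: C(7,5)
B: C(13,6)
A
A=C(7,5)=21, B=C(13,6)=1,716.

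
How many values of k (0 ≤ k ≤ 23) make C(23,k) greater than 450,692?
8

Reasoning: Row 23 is unimodal and symmetric about k=23/2. C(23,7)=245,157 ≤ 450,692; C(23,8)=490,314 > 450,692; by symmetry C(23,k) > 450,692 for k = 8..15. That's 15 - 8 + 1 = 8 values.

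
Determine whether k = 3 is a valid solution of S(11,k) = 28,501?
Yes
S(11,3) = 3·S(10,3) + S(10,2) = 3·9,330 + 511 = 28,501, which equals 28,501.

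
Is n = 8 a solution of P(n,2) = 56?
Yes

Reasoning: P(8,2) = 8·7 = 56, which equals 56.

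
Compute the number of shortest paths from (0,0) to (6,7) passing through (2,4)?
To (2,4): C(6,2)=15. From there: C(7,4)=35. Total: 525.

Answer: 525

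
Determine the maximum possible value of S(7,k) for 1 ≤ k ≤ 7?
350

Reasoning: Row S(7,k) for k = 1..7 (via S(n,k) = k·S(n−1,k) + S(n−1,k−1)): 1, 63, 301, 350, 140, 21, 1. The row is unimodal; maximum at k = 4: 350.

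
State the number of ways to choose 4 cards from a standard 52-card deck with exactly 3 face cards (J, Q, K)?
8,800

Explanation: 12 face cards and 40 non-face cards: C(12,3) × C(40,1) = 220 × 40 = 8,800.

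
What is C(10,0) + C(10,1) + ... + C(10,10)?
1,024

Sum of binomial coefficients = 2^10 = 1,024.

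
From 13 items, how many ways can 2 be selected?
78

Reasoning: C(13,2) = 13! / (2! × (13-2)!)
         = 13! / (2! × 11!)
         = 78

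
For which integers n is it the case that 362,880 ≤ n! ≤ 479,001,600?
9, 10, 11, 12

Explanation: n! is strictly increasing; 9! = 362,880 and 12! = 479,001,600, so valid n = 9, 10, 11, 12.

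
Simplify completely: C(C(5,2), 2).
45
C(5,2) = 10, then C(10, 2) = 45.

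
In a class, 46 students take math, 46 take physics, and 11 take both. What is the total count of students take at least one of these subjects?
81

Working:
|A∪B| = |A|+|B|-|A∩B| = 46+46-11 = 81.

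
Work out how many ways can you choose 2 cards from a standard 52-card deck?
C(52,2) = 1,326.

Answer: 1,326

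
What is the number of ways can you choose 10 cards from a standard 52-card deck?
C(52,10) = 15,820,024,220.
Final answer: 15,820,024,220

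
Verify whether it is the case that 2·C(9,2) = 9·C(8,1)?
True

Reasoning: Absorption identity k·C(n,k) = n·C(n-1,k-1). LHS = 2·36 = 72; RHS = 9·8 = 72.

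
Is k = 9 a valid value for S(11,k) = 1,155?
Yes

Working:
S(11,9) = 9·S(10,9) + S(10,8) = 9·45 + 750 = 1,155, which equals 1,155.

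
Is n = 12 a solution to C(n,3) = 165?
No

Explanation: C(12,3) = 12·11·10/3! = 1,320/6 = 220, which does not equal 165.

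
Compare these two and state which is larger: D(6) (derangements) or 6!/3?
D(6)

Solution: D(6) = (6-1)·[D(5) + D(4)] = 5·[44 + 9] = 265; 6!/3 = 720/3 = 240.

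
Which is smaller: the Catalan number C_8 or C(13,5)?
C(13,5)

Working:
C_8 = C(16,8)/(8+1) = 12,870/9 = 1,430; C(13,5) = 1,287.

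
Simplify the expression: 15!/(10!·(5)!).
3,003

Working:
This is C(15,10) = 3,003.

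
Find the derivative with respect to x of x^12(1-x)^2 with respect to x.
12x^11(1-x)^2 - 2x^12(1-x)^1

Solution: Product rule: 12x^{11}(1-x)^{2} + x^12·(-2)(1-x)^{1}.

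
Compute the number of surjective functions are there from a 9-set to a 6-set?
Onto functions = 6! × S(9,6)
First compute S(9,6) via recurrence:
Using the Stirling recurrence: S(n,k) = k·S(n-1,k) + S(n-1,k-1)
S(9,6) = 6·S(8,6) + S(8,5)
         = 6·266 + 1050
         = 1596 + 1050
         = 2,646
Then: 720 × 2646 = 1,905,120
Final answer: 1,905,120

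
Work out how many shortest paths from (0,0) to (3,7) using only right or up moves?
120

Choose 3 rights from 10 moves: C(10,3) = 120.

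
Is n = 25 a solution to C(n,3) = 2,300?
Yes

Explanation: C(25,3) = 25·24·23/3! = 13,800/6 = 2,300, which equals 2,300.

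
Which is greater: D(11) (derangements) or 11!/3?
D(11) = (11-1)·[D(10) + D(9)] = 10·[1,334,961 + 133,496] = 14,684,570; 11!/3 = 39,916,800/3 = 13,305,600.

Answer: D(11)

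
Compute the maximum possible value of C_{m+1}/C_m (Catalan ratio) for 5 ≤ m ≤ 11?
46/13

Explanation: C_{m+1}/C_m = 2(2m+1)/(m+2), which increases with m. Maximum at m = 11: 2·23/13 = 46/13.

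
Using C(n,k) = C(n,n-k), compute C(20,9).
167,960

Explanation: C(20,9) = C(20,11) = 167,960.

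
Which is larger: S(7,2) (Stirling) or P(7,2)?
S(7,2)

Solution: S(7,2) = 2·S(6,2) + S(6,1) = 2·31 + 1 = 63; P(7,2) = 42.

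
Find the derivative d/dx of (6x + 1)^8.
48(6x + 1)^7

Chain rule: 8(6x+1)^{7} × 6 = 48(6x+1)^{7}.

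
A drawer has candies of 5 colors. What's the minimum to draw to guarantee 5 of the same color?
21
Worst case: 4 of each = 20. One more: 21.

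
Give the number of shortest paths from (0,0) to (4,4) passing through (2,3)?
To (2,3): C(5,2)=10. From there: C(3,2)=3. Total: 30.

Answer: 30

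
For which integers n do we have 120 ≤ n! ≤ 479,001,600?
5, 6, 7, 8, 9, 10, 11, 12

Reasoning: n! is strictly increasing; 5! = 120 and 12! = 479,001,600, so valid n = 5, 6, 7, 8, 9, 10, 11, 12.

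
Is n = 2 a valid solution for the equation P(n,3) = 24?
No

Reasoning: P(2,3) = 0 since 3 > 2, which does not equal 24.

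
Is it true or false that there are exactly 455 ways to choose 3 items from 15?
True

Explanation: C(15,3) = 455.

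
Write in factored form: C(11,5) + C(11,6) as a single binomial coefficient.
C(12,6)
By Pascal's identity: C(11,5) + C(11,6) = C(12,6) = 924.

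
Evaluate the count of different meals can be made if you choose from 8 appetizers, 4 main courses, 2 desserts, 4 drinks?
256

Explanation: By the multiplication principle: 8 × 4 × 2 × 4 = 256.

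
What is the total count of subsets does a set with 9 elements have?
512

Reasoning: Each element can be included or excluded: 2^9 = 512.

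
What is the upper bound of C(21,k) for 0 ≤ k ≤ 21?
352,716

Maximum at k = 10 or k = 11: C(21,10) = 352,716.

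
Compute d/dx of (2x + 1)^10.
20(2x + 1)^9

Working:
Chain rule: 10(2x+1)^{9} × 2 = 20(2x+1)^{9}.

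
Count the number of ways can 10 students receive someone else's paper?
Using D(n) = (n-1)[D(n-1) + D(n-2)]:
D(10) = (10-1) × [D(9) + D(8)]
      = 9 × [133496 + 14833]
      = 9 × 148329
      = 1,334,961
Final answer: 1,334,961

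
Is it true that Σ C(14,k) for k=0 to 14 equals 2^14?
Binomial theorem: Σ C(14,k) = (1+1)^14 = 2^14 = 16,384; RHS 2^14 = 16,384.

Answer: True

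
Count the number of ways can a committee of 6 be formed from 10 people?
210

Reasoning: C(10,6) = 10! / (6! × (10-6)!)
         = 10! / (6! × 4!)
         = 210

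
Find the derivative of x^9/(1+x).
(9x^8(1+x) - x^9)/(1+x)²

Explanation: Quotient rule: [9x^{8}(1+x) - x^9]/(1+x)².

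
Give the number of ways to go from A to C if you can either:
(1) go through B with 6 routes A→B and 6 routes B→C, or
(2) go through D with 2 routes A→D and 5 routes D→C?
46

Reasoning: Route via B: 6×6=36. Route via D: 2×5=10. Total: 46.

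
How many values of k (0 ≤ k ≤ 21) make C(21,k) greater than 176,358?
6

Row 21 is unimodal and symmetric about k=21/2. C(21,7)=116,280 ≤ 176,358; C(21,8)=203,490 > 176,358; by symmetry C(21,k) > 176,358 for k = 8..13. That's 13 - 8 + 1 = 6 values.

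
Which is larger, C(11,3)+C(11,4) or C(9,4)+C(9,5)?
First=495, Second=252.

Answer: C(11,3)+C(11,4)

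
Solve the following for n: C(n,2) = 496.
32
C(n,2) = n(n−1)/2! is increasing in n, and n(n−1) = 2!·496 = 992 ≈ (n−0.5)^2 gives n ≈ 32.0. Check: C(30,2) = 435, C(31,2) = 465, C(32,2) = 496 ✓. So n = 32.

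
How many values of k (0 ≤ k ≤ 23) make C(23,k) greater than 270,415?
8

Reasoning: Row 23 is unimodal and symmetric about k=23/2. C(23,7)=245,157 ≤ 270,415; C(23,8)=490,314 > 270,415; by symmetry C(23,k) > 270,415 for k = 8..15. That's 15 - 8 + 1 = 8 values.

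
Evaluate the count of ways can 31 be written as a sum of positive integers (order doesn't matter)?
6,842

Pentagonal recurrence p(n) = p(n−1) + p(n−2) − p(n−5) − p(n−7) + …: p(31) = p(30) + p(29) − p(26) − p(24) + p(19) + p(16) − p(9) − p(5) = 5,604 + 4,565 − 2,436 − 1,575 + 490 + 231 − 30 − 7 = 6,842.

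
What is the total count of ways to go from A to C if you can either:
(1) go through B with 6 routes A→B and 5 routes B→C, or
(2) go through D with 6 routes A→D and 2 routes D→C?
Route via B: 6×5=30. Route via D: 6×2=12. Total: 42.

Answer: 42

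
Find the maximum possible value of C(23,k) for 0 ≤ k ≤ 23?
1,352,078

Working:
Maximum at k = 11 or k = 12: C(23,11) = 1,352,078.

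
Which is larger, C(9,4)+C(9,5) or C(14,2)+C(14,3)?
C(14,2)+C(14,3)

First=252, Second=455.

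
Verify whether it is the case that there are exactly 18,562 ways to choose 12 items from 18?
False

Working:
C(18,12) = 18,564 ≠ 18562.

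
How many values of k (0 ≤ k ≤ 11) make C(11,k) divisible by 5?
Checking C(11,k) mod 5 for k = 0..11: divisible at k = 2, 3, 4, 7, 8, 9. That's 6 values.

Answer: 6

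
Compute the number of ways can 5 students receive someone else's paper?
44

Reasoning: Using D(n) = (n-1)[D(n-1) + D(n-2)]:
D(5) = (5-1) × [D(4) + D(3)]
      = 4 × [9 + 2]
      = 4 × 11
      = 44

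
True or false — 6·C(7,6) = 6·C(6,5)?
False

Working:
Absorption identity k·C(n,k) = n·C(n-1,k-1). LHS = 6·7 = 42; RHS = 6·6 = 36.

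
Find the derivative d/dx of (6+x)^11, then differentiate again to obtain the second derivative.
110(6+x)^9

Reasoning: First derivative: 11(6+x)^{10}. Second derivative: 11·10·(6+x)^{9} = 110(6+x)^{9}.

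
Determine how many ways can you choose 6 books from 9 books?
84

Reasoning: C(9,6) = 9! / (6! × (9-6)!)
         = 9! / (6! × 3!)
         = 84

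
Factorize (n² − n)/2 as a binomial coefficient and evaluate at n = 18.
C(n,2); C(18,2) = 153

Solution: (n² − n)/2 = n(n−1)/2 = C(n,2). At n = 18: C(18,2) = 153.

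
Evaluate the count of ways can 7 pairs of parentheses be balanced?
429

Explanation: Using the Catalan number formula: C_n = C(2n, n) / (n+1)
C_7 = C(14, 7) / (7+1)
     = 3432 / 8
     = 429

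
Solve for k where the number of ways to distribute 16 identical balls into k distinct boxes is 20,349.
6

Reasoning: Stars and bars: the count is C(16+k−1, k−1), increasing in k. k=4: C(19,3) = 969, k=5: C(20,4) = 4,845, k=6: C(21,5) = 20,349 ✓. So k = 6.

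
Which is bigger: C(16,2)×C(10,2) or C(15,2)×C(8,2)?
C(16,2)×C(10,2)=5,400, C(15,2)×C(8,2)=2,940.
Final answer: C(16,2)×C(10,2)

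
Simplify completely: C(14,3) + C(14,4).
By Pascal's identity: C(15,4) = 1,365.
Final answer: 1,365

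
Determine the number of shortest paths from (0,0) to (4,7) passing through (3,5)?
168

To (3,5): C(8,3)=56. From there: C(3,1)=3. Total: 168.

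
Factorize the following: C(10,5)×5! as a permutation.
C(10,5)×5! = [10!/(5!(5)!)]×5! = 10!/(5)! = P(10,5) = 30,240.

Answer: P(10,5)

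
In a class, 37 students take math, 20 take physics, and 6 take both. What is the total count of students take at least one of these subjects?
|A∪B| = |A|+|B|-|A∩B| = 37+20-6 = 51.
Final answer: 51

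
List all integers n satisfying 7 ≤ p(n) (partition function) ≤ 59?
5, 6, 7, 8, 9, 10, 11
Tabulating p(n) via p(n) = p(n−1) + p(n−2) − p(n−5) − p(n−7) + …: p(4)=5; p(5)=7; p(6)=11; p(7)=15; p(8)=22; p(9)=30; p(10)=42; p(11)=56; p(12)=77. So valid n = 5, 6, 7, 8, 9, 10, 11.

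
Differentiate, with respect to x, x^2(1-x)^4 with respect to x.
2x^1(1-x)^4 - 4x^2(1-x)^3

Reasoning: Product rule: 2x^{1}(1-x)^{4} + x^2·(-4)(1-x)^{3}.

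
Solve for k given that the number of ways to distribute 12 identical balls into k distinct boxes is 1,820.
Stars and bars: the count is C(12+k−1, k−1), increasing in k. k=3: C(14,2) = 91, k=4: C(15,3) = 455, k=5: C(16,4) = 1,820 ✓. So k = 5.

Answer: 5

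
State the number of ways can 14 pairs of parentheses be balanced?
Using the Catalan number formula: C_n = C(2n, n) / (n+1)
C_14 = C(28, 14) / (14+1)
     = 40116600 / 15
     = 2,674,440

Answer: 2,674,440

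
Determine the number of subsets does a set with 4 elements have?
16

Reasoning: Each element can be included or excluded: 2^4 = 16.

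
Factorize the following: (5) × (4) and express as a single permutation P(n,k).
Product of 2 consecutive descending integers starting at 5: P(5,2) = 5!/3! = 20.
Final answer: P(5,2) = 5!/(3)!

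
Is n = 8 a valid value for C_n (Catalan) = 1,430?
C_8 = C(16,8)/(8+1) = 12,870/9 = 1,430, which equals 1,430.

Answer: Yes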